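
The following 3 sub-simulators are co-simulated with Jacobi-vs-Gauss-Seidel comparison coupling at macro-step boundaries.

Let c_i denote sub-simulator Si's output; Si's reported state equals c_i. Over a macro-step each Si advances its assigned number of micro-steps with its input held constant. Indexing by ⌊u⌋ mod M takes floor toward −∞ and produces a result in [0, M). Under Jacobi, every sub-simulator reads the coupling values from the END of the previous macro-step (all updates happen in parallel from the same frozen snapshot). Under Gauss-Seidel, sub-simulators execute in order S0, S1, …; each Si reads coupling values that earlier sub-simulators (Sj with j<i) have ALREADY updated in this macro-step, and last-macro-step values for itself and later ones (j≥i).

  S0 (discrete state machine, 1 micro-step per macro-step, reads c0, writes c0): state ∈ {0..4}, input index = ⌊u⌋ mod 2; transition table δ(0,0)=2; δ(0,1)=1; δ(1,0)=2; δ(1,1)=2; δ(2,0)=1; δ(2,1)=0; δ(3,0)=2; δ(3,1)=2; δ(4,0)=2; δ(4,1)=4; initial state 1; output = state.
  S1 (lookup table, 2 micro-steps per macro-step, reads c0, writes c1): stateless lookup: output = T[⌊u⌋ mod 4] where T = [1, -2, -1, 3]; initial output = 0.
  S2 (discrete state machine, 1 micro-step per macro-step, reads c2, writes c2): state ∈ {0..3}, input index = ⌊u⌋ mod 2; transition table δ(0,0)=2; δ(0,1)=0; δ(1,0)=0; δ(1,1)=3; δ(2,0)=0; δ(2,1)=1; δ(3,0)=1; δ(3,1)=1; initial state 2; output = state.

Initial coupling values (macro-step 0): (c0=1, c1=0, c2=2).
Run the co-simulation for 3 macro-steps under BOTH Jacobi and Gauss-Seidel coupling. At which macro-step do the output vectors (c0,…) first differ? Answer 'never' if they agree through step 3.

first divergence at macro-step: 1

[Jacobi] macro 1: S0 reads c0=1 → after 1×micro: 2; S1 reads c0=1 → after 2×micro: -2; S2 reads c2=2 → after 1×micro: 0 ⇒ (c0=2, c1=-2, c2=0)
[Jacobi] macro 2: S0 reads c0=2 → after 1×micro: 1; S1 reads c0=2 → after 2×micro: -1; S2 reads c2=0 → after 1×micro: 2 ⇒ (c0=1, c1=-1, c2=2)
[Jacobi] macro 3: S0 reads c0=1 → after 1×micro: 2; S1 reads c0=1 → after 2×micro: -2; S2 reads c2=2 → after 1×micro: 0 ⇒ (c0=2, c1=-2, c2=0)
[Gauss-Seidel] macro 1: S0 reads c0=1 → after 1×micro: 2; S1 reads c0=2 → after 2×micro: -1; S2 reads c2=2 → after 1×micro: 0 ⇒ (c0=2, c1=-1, c2=0)
[Gauss-Seidel] macro 2: S0 reads c0=2 → after 1×micro: 1; S1 reads c0=1 → after 2×micro: -2; S2 reads c2=0 → after 1×micro: 2 ⇒ (c0=1, c1=-2, c2=2)
[Gauss-Seidel] macro 3: S0 reads c0=1 → after 1×micro: 2; S1 reads c0=2 → after 2×micro: -1; S2 reads c2=2 → after 1×micro: 0 ⇒ (c0=2, c1=-1, c2=0)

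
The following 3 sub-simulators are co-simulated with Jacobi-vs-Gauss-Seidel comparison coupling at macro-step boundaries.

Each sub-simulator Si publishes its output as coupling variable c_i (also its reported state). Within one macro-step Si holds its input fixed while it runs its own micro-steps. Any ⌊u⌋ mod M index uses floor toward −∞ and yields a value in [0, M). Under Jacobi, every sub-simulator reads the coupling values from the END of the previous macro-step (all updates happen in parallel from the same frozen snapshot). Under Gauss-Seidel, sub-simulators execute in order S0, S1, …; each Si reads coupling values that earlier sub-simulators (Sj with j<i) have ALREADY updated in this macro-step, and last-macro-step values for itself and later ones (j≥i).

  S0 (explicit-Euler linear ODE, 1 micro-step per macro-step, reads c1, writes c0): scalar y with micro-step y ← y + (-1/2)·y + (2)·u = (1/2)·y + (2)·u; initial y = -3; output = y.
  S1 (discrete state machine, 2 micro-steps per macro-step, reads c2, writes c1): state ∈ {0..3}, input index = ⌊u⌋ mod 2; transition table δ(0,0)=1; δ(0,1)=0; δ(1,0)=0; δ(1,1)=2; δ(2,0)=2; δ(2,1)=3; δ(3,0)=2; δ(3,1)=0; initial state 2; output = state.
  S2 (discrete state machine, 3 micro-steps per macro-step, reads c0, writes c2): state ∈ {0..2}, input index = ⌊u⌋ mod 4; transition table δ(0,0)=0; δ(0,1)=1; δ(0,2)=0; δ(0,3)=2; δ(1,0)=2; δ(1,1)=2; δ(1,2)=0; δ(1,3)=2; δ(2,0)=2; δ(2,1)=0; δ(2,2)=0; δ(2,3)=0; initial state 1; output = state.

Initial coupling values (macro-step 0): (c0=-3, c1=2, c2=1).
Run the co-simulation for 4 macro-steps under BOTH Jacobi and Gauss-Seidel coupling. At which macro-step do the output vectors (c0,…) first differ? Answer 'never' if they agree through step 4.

[Jacobi] macro 1: S0 reads c1=2 → after 1×micro: 5/2; S1 reads c2=1 → after 2×micro: 0; S2 reads c0=-3 → after 3×micro: 1 ⇒ (c0=5/2, c1=0, c2=1)
[Jacobi] macro 2: S0 reads c1=0 → after 1×micro: 5/4; S1 reads c2=1 → after 2×micro: 0; S2 reads c0=5/2 → after 3×micro: 0 ⇒ (c0=5/4, c1=0, c2=0)
[Jacobi] macro 3: S0 reads c1=0 → after 1×micro: 5/8; S1 reads c2=0 → after 2×micro: 0; S2 reads c0=5/4 → after 3×micro: 0 ⇒ (c0=5/8, c1=0, c2=0)
[Jacobi] macro 4: S0 reads c1=0 → after 1×micro: 5/16; S1 reads c2=0 → after 2×micro: 0; S2 reads c0=5/8 → after 3×micro: 0 ⇒ (c0=5/16, c1=0, c2=0)
[Gauss-Seidel] macro 1: S0 reads c1=2 → after 1×micro: 5/2; S1 reads c2=1 → after 2×micro: 0; S2 reads c0=5/2 → after 3×micro: 0 ⇒ (c0=5/2, c1=0, c2=0)
[Gauss-Seidel] macro 2: S0 reads c1=0 → after 1×micro: 5/4; S1 reads c2=0 → after 2×micro: 0; S2 reads c0=5/4 → after 3×micro: 0 ⇒ (c0=5/4, c1=0, c2=0)
[Gauss-Seidel] macro 3: S0 reads c1=0 → after 1×micro: 5/8; S1 reads c2=0 → after 2×micro: 0; S2 reads c0=5/8 → after 3×micro: 0 ⇒ (c0=5/8, c1=0, c2=0)
[Gauss-Seidel] macro 4: S0 reads c1=0 → after 1×micro: 5/16; S1 reads c2=0 → after 2×micro: 0; S2 reads c0=5/16 → after 3×micro: 0 ⇒ (c0=5/16, c1=0, c2=0)

first divergence at macro-step: 1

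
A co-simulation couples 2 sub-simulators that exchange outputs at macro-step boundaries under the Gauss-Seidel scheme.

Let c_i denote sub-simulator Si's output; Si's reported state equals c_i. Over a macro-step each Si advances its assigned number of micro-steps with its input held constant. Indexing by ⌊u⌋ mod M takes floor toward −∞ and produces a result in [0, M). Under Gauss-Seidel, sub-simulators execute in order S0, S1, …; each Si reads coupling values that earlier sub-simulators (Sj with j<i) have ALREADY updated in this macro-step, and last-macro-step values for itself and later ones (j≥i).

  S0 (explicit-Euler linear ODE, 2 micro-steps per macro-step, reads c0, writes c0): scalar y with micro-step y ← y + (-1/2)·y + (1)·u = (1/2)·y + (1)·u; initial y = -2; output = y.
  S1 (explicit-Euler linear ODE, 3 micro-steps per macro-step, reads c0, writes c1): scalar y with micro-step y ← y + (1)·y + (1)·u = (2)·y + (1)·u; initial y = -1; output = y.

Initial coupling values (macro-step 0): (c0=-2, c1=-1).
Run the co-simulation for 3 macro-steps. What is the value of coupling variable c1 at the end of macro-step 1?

macro 1: S0 reads c0=-2 → after 2×micro: -7/2; S1 reads c0=-7/2 → after 3×micro: -65/2 ⇒ (c0=-7/2, c1=-65/2)
macro 2: S0 reads c0=-7/2 → after 2×micro: -49/8; S1 reads c0=-49/8 → after 3×micro: -2423/8 ⇒ (c0=-49/8, c1=-2423/8)
macro 3: S0 reads c0=-49/8 → after 2×micro: -343/32; S1 reads c0=-343/32 → after 3×micro: -79937/32 ⇒ (c0=-343/32, c1=-79937/32)

c1 at macro-step 1 = -65/2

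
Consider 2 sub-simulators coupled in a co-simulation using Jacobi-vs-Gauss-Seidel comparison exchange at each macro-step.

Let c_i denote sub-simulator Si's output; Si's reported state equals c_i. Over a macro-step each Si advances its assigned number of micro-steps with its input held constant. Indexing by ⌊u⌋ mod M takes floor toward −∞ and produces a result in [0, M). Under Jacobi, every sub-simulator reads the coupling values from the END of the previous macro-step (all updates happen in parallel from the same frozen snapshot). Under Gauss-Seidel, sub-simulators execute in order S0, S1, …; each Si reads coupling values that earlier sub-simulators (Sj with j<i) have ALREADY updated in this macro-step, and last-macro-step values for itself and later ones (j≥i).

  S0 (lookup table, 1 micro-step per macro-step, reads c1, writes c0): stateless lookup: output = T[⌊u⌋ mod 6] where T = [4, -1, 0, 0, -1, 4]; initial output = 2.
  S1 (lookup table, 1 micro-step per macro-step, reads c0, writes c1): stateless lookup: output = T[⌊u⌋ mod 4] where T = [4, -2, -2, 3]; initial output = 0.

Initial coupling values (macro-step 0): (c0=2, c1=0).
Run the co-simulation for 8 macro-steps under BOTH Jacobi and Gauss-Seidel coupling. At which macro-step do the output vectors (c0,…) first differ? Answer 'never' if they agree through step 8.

[Jacobi] macro 1: S0 reads c1=0 → after 1×micro: 4; S1 reads c0=2 → after 1×micro: -2 ⇒ (c0=4, c1=-2)
[Jacobi] macro 2: S0 reads c1=-2 → after 1×micro: -1; S1 reads c0=4 → after 1×micro: 4 ⇒ (c0=-1, c1=4)
[Jacobi] macro 3: S0 reads c1=4 → after 1×micro: -1; S1 reads c0=-1 → after 1×micro: 3 ⇒ (c0=-1, c1=3)
[Jacobi] macro 4: S0 reads c1=3 → after 1×micro: 0; S1 reads c0=-1 → after 1×micro: 3 ⇒ (c0=0, c1=3)
[Jacobi] macro 5: S0 reads c1=3 → after 1×micro: 0; S1 reads c0=0 → after 1×micro: 4 ⇒ (c0=0, c1=4)
[Jacobi] macro 6: S0 reads c1=4 → after 1×micro: -1; S1 reads c0=0 → after 1×micro: 4 ⇒ (c0=-1, c1=4)
[Jacobi] macro 7: S0 reads c1=4 → after 1×micro: -1; S1 reads c0=-1 → after 1×micro: 3 ⇒ (c0=-1, c1=3)
[Jacobi] macro 8: S0 reads c1=3 → after 1×micro: 0; S1 reads c0=-1 → after 1×micro: 3 ⇒ (c0=0, c1=3)
[Gauss-Seidel] macro 1: S0 reads c1=0 → after 1×micro: 4; S1 reads c0=4 → after 1×micro: 4 ⇒ (c0=4, c1=4)
[Gauss-Seidel] macro 2: S0 reads c1=4 → after 1×micro: -1; S1 reads c0=-1 → after 1×micro: 3 ⇒ (c0=-1, c1=3)
[Gauss-Seidel] macro 3: S0 reads c1=3 → after 1×micro: 0; S1 reads c0=0 → after 1×micro: 4 ⇒ (c0=0, c1=4)
[Gauss-Seidel] macro 4: S0 reads c1=4 → after 1×micro: -1; S1 reads c0=-1 → after 1×micro: 3 ⇒ (c0=-1, c1=3)
[Gauss-Seidel] macro 5: S0 reads c1=3 → after 1×micro: 0; S1 reads c0=0 → after 1×micro: 4 ⇒ (c0=0, c1=4)
[Gauss-Seidel] macro 6: S0 reads c1=4 → after 1×micro: -1; S1 reads c0=-1 → after 1×micro: 3 ⇒ (c0=-1, c1=3)
[Gauss-Seidel] macro 7: S0 reads c1=3 → after 1×micro: 0; S1 reads c0=0 → after 1×micro: 4 ⇒ (c0=0, c1=4)
[Gauss-Seidel] macro 8: S0 reads c1=4 → after 1×micro: -1; S1 reads c0=-1 → after 1×micro: 3 ⇒ (c0=-1, c1=3)

first divergence at macro-step: 1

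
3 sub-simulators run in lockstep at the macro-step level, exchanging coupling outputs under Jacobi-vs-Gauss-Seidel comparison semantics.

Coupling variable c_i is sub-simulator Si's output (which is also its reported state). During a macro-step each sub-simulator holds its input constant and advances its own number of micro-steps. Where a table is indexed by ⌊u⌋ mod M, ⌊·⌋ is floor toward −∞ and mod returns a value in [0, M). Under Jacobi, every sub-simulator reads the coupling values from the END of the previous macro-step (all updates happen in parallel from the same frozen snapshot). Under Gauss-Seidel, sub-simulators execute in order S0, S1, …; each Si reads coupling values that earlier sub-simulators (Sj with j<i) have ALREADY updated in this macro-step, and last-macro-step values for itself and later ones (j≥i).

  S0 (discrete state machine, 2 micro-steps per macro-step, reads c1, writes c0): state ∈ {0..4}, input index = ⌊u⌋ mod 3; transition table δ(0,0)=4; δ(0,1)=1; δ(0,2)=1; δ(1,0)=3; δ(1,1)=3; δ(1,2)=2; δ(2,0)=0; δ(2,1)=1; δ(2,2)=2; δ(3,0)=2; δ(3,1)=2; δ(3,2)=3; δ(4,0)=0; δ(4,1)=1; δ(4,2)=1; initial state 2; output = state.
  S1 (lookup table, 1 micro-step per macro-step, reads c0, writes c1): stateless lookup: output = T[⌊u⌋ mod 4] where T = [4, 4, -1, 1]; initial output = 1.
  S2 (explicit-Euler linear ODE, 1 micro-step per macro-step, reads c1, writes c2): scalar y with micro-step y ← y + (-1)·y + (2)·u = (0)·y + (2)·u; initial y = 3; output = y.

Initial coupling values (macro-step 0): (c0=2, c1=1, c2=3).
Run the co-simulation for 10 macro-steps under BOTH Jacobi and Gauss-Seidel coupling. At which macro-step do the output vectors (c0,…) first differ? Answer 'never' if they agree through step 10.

[Jacobi] macro 1: S0 reads c1=1 → after 2×micro: 3; S1 reads c0=2 → after 1×micro: -1; S2 reads c1=1 → after 1×micro: 2 ⇒ (c0=3, c1=-1, c2=2)
[Jacobi] macro 2: S0 reads c1=-1 → after 2×micro: 3; S1 reads c0=3 → after 1×micro: 1; S2 reads c1=-1 → after 1×micro: -2 ⇒ (c0=3, c1=1, c2=-2)
[Jacobi] macro 3: S0 reads c1=1 → after 2×micro: 1; S1 reads c0=3 → after 1×micro: 1; S2 reads c1=1 → after 1×micro: 2 ⇒ (c0=1, c1=1, c2=2)
[Jacobi] macro 4: S0 reads c1=1 → after 2×micro: 2; S1 reads c0=1 → after 1×micro: 4; S2 reads c1=1 → after 1×micro: 2 ⇒ (c0=2, c1=4, c2=2)
[Jacobi] macro 5: S0 reads c1=4 → after 2×micro: 3; S1 reads c0=2 → after 1×micro: -1; S2 reads c1=4 → after 1×micro: 8 ⇒ (c0=3, c1=-1, c2=8)
[Jacobi] macro 6: S0 reads c1=-1 → after 2×micro: 3; S1 reads c0=3 → after 1×micro: 1; S2 reads c1=-1 → after 1×micro: -2 ⇒ (c0=3, c1=1, c2=-2)
[Jacobi] macro 7: S0 reads c1=1 → after 2×micro: 1; S1 reads c0=3 → after 1×micro: 1; S2 reads c1=1 → after 1×micro: 2 ⇒ (c0=1, c1=1, c2=2)
[Jacobi] macro 8: S0 reads c1=1 → after 2×micro: 2; S1 reads c0=1 → after 1×micro: 4; S2 reads c1=1 → after 1×micro: 2 ⇒ (c0=2, c1=4, c2=2)
[Jacobi] macro 9: S0 reads c1=4 → after 2×micro: 3; S1 reads c0=2 → after 1×micro: -1; S2 reads c1=4 → after 1×micro: 8 ⇒ (c0=3, c1=-1, c2=8)
[Jacobi] macro 10: S0 reads c1=-1 → after 2×micro: 3; S1 reads c0=3 → after 1×micro: 1; S2 reads c1=-1 → after 1×micro: -2 ⇒ (c0=3, c1=1, c2=-2)
[Gauss-Seidel] macro 1: S0 reads c1=1 → after 2×micro: 3; S1 reads c0=3 → after 1×micro: 1; S2 reads c1=1 → after 1×micro: 2 ⇒ (c0=3, c1=1, c2=2)
[Gauss-Seidel] macro 2: S0 reads c1=1 → after 2×micro: 1; S1 reads c0=1 → after 1×micro: 4; S2 reads c1=4 → after 1×micro: 8 ⇒ (c0=1, c1=4, c2=8)
[Gauss-Seidel] macro 3: S0 reads c1=4 → after 2×micro: 2; S1 reads c0=2 → after 1×micro: -1; S2 reads c1=-1 → after 1×micro: -2 ⇒ (c0=2, c1=-1, c2=-2)
[Gauss-Seidel] macro 4: S0 reads c1=-1 → after 2×micro: 2; S1 reads c0=2 → after 1×micro: -1; S2 reads c1=-1 → after 1×micro: -2 ⇒ (c0=2, c1=-1, c2=-2)
[Gauss-Seidel] macro 5: S0 reads c1=-1 → after 2×micro: 2; S1 reads c0=2 → after 1×micro: -1; S2 reads c1=-1 → after 1×micro: -2 ⇒ (c0=2, c1=-1, c2=-2)
[Gauss-Seidel] macro 6: S0 reads c1=-1 → after 2×micro: 2; S1 reads c0=2 → after 1×micro: -1; S2 reads c1=-1 → after 1×micro: -2 ⇒ (c0=2, c1=-1, c2=-2)
[Gauss-Seidel] macro 7: S0 reads c1=-1 → after 2×micro: 2; S1 reads c0=2 → after 1×micro: -1; S2 reads c1=-1 → after 1×micro: -2 ⇒ (c0=2, c1=-1, c2=-2)
[Gauss-Seidel] macro 8: S0 reads c1=-1 → after 2×micro: 2; S1 reads c0=2 → after 1×micro: -1; S2 reads c1=-1 → after 1×micro: -2 ⇒ (c0=2, c1=-1, c2=-2)
[Gauss-Seidel] macro 9: S0 reads c1=-1 → after 2×micro: 2; S1 reads c0=2 → after 1×micro: -1; S2 reads c1=-1 → after 1×micro: -2 ⇒ (c0=2, c1=-1, c2=-2)
[Gauss-Seidel] macro 10: S0 reads c1=-1 → after 2×micro: 2; S1 reads c0=2 → after 1×micro: -1; S2 reads c1=-1 → after 1×micro: -2 ⇒ (c0=2, c1=-1, c2=-2)

first divergence at macro-step: 1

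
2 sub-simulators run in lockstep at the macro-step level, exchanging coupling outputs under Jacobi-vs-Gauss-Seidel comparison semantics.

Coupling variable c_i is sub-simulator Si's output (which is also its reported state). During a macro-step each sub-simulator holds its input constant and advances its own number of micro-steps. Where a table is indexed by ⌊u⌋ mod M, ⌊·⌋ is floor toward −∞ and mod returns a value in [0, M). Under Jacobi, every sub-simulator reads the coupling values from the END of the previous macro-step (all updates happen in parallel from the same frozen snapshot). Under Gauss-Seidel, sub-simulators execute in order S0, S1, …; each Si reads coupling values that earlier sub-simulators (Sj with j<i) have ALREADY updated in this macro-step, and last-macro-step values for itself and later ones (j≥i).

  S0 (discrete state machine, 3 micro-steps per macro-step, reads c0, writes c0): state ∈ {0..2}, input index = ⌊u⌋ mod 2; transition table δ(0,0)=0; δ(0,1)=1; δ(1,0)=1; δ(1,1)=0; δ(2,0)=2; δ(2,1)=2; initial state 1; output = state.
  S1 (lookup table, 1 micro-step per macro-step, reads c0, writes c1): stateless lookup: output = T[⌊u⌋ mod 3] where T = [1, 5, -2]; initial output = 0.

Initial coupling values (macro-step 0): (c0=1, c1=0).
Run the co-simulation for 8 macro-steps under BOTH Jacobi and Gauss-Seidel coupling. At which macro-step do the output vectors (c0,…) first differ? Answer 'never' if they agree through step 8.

first divergence at macro-step: 1

[Jacobi] macro 1: S0 reads c0=1 → after 3×micro: 0; S1 reads c0=1 → after 1×micro: 5 ⇒ (c0=0, c1=5)
[Jacobi] macro 2: S0 reads c0=0 → after 3×micro: 0; S1 reads c0=0 → after 1×micro: 1 ⇒ (c0=0, c1=1)
[Jacobi] macro 3: S0 reads c0=0 → after 3×micro: 0; S1 reads c0=0 → after 1×micro: 1 ⇒ (c0=0, c1=1)
[Jacobi] macro 4: S0 reads c0=0 → after 3×micro: 0; S1 reads c0=0 → after 1×micro: 1 ⇒ (c0=0, c1=1)
[Jacobi] macro 5: S0 reads c0=0 → after 3×micro: 0; S1 reads c0=0 → after 1×micro: 1 ⇒ (c0=0, c1=1)
[Jacobi] macro 6: S0 reads c0=0 → after 3×micro: 0; S1 reads c0=0 → after 1×micro: 1 ⇒ (c0=0, c1=1)
[Jacobi] macro 7: S0 reads c0=0 → after 3×micro: 0; S1 reads c0=0 → after 1×micro: 1 ⇒ (c0=0, c1=1)
[Jacobi] macro 8: S0 reads c0=0 → after 3×micro: 0; S1 reads c0=0 → after 1×micro: 1 ⇒ (c0=0, c1=1)
[Gauss-Seidel] macro 1: S0 reads c0=1 → after 3×micro: 0; S1 reads c0=0 → after 1×micro: 1 ⇒ (c0=0, c1=1)
[Gauss-Seidel] macro 2: S0 reads c0=0 → after 3×micro: 0; S1 reads c0=0 → after 1×micro: 1 ⇒ (c0=0, c1=1)
[Gauss-Seidel] macro 3: S0 reads c0=0 → after 3×micro: 0; S1 reads c0=0 → after 1×micro: 1 ⇒ (c0=0, c1=1)
[Gauss-Seidel] macro 4: S0 reads c0=0 → after 3×micro: 0; S1 reads c0=0 → after 1×micro: 1 ⇒ (c0=0, c1=1)
[Gauss-Seidel] macro 5: S0 reads c0=0 → after 3×micro: 0; S1 reads c0=0 → after 1×micro: 1 ⇒ (c0=0, c1=1)
[Gauss-Seidel] macro 6: S0 reads c0=0 → after 3×micro: 0; S1 reads c0=0 → after 1×micro: 1 ⇒ (c0=0, c1=1)
[Gauss-Seidel] macro 7: S0 reads c0=0 → after 3×micro: 0; S1 reads c0=0 → after 1×micro: 1 ⇒ (c0=0, c1=1)
[Gauss-Seidel] macro 8: S0 reads c0=0 → after 3×micro: 0; S1 reads c0=0 → after 1×micro: 1 ⇒ (c0=0, c1=1)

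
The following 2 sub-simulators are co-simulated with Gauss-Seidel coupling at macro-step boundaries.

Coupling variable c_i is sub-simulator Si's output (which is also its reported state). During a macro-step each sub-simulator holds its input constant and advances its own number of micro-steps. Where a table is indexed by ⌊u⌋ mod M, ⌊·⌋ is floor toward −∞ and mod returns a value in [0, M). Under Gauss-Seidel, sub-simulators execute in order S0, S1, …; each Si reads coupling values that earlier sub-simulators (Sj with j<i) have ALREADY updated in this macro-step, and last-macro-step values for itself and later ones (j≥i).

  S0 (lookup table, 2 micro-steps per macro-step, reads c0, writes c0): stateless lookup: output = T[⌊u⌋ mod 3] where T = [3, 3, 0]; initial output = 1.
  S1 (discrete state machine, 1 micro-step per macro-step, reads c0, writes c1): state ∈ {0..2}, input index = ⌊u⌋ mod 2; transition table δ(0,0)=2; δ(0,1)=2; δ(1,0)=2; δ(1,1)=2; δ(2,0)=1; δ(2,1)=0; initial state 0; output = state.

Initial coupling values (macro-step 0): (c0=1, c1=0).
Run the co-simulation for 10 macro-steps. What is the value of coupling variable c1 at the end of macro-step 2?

c1 at macro-step 2 = 0

macro 1: S0 reads c0=1 → after 2×micro: 3; S1 reads c0=3 → after 1×micro: 2 ⇒ (c0=3, c1=2)
macro 2: S0 reads c0=3 → after 2×micro: 3; S1 reads c0=3 → after 1×micro: 0 ⇒ (c0=3, c1=0)
macro 3: S0 reads c0=3 → after 2×micro: 3; S1 reads c0=3 → after 1×micro: 2 ⇒ (c0=3, c1=2)
macro 4: S0 reads c0=3 → after 2×micro: 3; S1 reads c0=3 → after 1×micro: 0 ⇒ (c0=3, c1=0)
macro 5: S0 reads c0=3 → after 2×micro: 3; S1 reads c0=3 → after 1×micro: 2 ⇒ (c0=3, c1=2)
macro 6: S0 reads c0=3 → after 2×micro: 3; S1 reads c0=3 → after 1×micro: 0 ⇒ (c0=3, c1=0)
macro 7: S0 reads c0=3 → after 2×micro: 3; S1 reads c0=3 → after 1×micro: 2 ⇒ (c0=3, c1=2)
macro 8: S0 reads c0=3 → after 2×micro: 3; S1 reads c0=3 → after 1×micro: 0 ⇒ (c0=3, c1=0)
macro 9: S0 reads c0=3 → after 2×micro: 3; S1 reads c0=3 → after 1×micro: 2 ⇒ (c0=3, c1=2)
macro 10: S0 reads c0=3 → after 2×micro: 3; S1 reads c0=3 → after 1×micro: 0 ⇒ (c0=3, c1=0)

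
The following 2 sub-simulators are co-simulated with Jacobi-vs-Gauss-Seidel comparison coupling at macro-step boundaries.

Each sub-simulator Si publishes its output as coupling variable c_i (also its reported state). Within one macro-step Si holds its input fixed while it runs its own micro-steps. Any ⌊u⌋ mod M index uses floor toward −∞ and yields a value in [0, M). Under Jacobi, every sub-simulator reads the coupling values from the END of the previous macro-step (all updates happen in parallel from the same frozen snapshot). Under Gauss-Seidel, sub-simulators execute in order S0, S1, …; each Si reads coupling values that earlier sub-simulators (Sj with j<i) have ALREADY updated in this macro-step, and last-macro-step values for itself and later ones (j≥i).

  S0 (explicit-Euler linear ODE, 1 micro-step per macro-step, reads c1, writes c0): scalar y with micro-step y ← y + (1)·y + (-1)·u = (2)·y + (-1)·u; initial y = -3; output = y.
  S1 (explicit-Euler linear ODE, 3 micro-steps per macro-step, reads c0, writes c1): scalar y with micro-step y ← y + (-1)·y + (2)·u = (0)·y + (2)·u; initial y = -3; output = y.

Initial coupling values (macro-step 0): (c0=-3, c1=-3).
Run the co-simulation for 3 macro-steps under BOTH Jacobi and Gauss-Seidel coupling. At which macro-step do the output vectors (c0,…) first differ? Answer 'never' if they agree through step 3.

first divergence at macro-step: 2

[Jacobi] macro 1: S0 reads c1=-3 → after 1×micro: -3; S1 reads c0=-3 → after 3×micro: -6 ⇒ (c0=-3, c1=-6)
[Jacobi] macro 2: S0 reads c1=-6 → after 1×micro: 0; S1 reads c0=-3 → after 3×micro: -6 ⇒ (c0=0, c1=-6)
[Jacobi] macro 3: S0 reads c1=-6 → after 1×micro: 6; S1 reads c0=0 → after 3×micro: 0 ⇒ (c0=6, c1=0)
[Gauss-Seidel] macro 1: S0 reads c1=-3 → after 1×micro: -3; S1 reads c0=-3 → after 3×micro: -6 ⇒ (c0=-3, c1=-6)
[Gauss-Seidel] macro 2: S0 reads c1=-6 → after 1×micro: 0; S1 reads c0=0 → after 3×micro: 0 ⇒ (c0=0, c1=0)
[Gauss-Seidel] macro 3: S0 reads c1=0 → after 1×micro: 0; S1 reads c0=0 → after 3×micro: 0 ⇒ (c0=0, c1=0)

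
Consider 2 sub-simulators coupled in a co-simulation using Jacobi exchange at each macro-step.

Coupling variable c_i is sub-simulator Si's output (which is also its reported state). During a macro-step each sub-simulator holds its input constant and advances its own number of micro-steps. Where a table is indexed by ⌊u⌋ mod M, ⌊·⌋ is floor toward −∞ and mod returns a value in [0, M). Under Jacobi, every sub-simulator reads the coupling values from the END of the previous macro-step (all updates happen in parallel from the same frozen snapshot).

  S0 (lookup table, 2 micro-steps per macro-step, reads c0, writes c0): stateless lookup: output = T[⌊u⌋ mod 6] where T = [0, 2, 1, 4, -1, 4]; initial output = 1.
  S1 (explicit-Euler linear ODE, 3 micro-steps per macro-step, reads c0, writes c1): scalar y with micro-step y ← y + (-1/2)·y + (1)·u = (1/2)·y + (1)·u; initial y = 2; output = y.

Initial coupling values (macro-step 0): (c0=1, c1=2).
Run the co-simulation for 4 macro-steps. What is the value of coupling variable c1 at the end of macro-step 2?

c1 at macro-step 2 = 15/4

macro 1: S0 reads c0=1 → after 2×micro: 2; S1 reads c0=1 → after 3×micro: 2 ⇒ (c0=2, c1=2)
macro 2: S0 reads c0=2 → after 2×micro: 1; S1 reads c0=2 → after 3×micro: 15/4 ⇒ (c0=1, c1=15/4)
macro 3: S0 reads c0=1 → after 2×micro: 2; S1 reads c0=1 → after 3×micro: 71/32 ⇒ (c0=2, c1=71/32)
macro 4: S0 reads c0=2 → after 2×micro: 1; S1 reads c0=2 → after 3×micro: 967/256 ⇒ (c0=1, c1=967/256)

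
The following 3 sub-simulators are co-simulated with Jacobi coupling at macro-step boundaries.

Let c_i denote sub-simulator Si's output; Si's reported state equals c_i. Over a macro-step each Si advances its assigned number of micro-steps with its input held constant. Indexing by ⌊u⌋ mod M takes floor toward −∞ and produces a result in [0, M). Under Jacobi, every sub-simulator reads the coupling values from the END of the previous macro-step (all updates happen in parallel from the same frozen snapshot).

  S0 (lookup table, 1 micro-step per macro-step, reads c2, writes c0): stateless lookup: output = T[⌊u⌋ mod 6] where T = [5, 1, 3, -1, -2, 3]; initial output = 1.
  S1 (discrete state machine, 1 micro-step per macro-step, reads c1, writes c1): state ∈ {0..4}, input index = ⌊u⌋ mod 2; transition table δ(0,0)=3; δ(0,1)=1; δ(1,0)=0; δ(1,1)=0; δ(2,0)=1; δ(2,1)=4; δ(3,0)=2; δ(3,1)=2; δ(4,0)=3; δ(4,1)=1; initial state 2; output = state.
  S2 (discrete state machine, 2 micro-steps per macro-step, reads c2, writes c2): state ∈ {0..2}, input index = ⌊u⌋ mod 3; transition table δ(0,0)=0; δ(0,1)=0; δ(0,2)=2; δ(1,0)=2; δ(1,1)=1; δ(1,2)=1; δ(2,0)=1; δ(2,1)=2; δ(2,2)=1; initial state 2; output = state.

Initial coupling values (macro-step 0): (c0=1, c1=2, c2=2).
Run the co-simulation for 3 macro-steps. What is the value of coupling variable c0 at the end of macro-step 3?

c0 at macro-step 3 = 1

macro 1: S0 reads c2=2 → after 1×micro: 3; S1 reads c1=2 → after 1×micro: 1; S2 reads c2=2 → after 2×micro: 1 ⇒ (c0=3, c1=1, c2=1)
macro 2: S0 reads c2=1 → after 1×micro: 1; S1 reads c1=1 → after 1×micro: 0; S2 reads c2=1 → after 2×micro: 1 ⇒ (c0=1, c1=0, c2=1)
macro 3: S0 reads c2=1 → after 1×micro: 1; S1 reads c1=0 → after 1×micro: 3; S2 reads c2=1 → after 2×micro: 1 ⇒ (c0=1, c1=3, c2=1)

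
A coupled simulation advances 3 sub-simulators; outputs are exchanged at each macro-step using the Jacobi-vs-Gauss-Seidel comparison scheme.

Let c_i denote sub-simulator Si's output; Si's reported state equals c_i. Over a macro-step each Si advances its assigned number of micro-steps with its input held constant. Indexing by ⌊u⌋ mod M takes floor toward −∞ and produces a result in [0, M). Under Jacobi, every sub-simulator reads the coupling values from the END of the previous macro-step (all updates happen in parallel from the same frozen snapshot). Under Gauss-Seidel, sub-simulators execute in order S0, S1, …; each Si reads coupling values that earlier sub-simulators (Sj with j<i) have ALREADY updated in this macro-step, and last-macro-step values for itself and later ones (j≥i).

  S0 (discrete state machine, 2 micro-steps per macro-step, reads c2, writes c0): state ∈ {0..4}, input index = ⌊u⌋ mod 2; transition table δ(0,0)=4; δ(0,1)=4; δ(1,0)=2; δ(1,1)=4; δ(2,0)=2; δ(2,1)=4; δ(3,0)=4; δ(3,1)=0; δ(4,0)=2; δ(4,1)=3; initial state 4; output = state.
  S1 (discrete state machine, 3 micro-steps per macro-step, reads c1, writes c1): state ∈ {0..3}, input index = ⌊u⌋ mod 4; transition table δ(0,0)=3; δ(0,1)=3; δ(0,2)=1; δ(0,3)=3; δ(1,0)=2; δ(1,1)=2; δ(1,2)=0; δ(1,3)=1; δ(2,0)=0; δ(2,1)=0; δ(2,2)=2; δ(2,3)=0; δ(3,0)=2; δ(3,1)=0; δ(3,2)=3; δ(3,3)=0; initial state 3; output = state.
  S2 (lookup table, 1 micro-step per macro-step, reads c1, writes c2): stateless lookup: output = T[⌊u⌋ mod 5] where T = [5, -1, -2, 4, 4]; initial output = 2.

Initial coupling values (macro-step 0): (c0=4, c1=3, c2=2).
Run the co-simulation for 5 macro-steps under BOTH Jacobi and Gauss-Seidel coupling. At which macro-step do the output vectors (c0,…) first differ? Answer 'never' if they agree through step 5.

[Jacobi] macro 1: S0 reads c2=2 → after 2×micro: 2; S1 reads c1=3 → after 3×micro: 0; S2 reads c1=3 → after 1×micro: 4 ⇒ (c0=2, c1=0, c2=4)
[Jacobi] macro 2: S0 reads c2=4 → after 2×micro: 2; S1 reads c1=0 → after 3×micro: 0; S2 reads c1=0 → after 1×micro: 5 ⇒ (c0=2, c1=0, c2=5)
[Jacobi] macro 3: S0 reads c2=5 → after 2×micro: 3; S1 reads c1=0 → after 3×micro: 0; S2 reads c1=0 → after 1×micro: 5 ⇒ (c0=3, c1=0, c2=5)
[Jacobi] macro 4: S0 reads c2=5 → after 2×micro: 4; S1 reads c1=0 → after 3×micro: 0; S2 reads c1=0 → after 1×micro: 5 ⇒ (c0=4, c1=0, c2=5)
[Jacobi] macro 5: S0 reads c2=5 → after 2×micro: 0; S1 reads c1=0 → after 3×micro: 0; S2 reads c1=0 → after 1×micro: 5 ⇒ (c0=0, c1=0, c2=5)
[Gauss-Seidel] macro 1: S0 reads c2=2 → after 2×micro: 2; S1 reads c1=3 → after 3×micro: 0; S2 reads c1=0 → after 1×micro: 5 ⇒ (c0=2, c1=0, c2=5)
[Gauss-Seidel] macro 2: S0 reads c2=5 → after 2×micro: 3; S1 reads c1=0 → after 3×micro: 0; S2 reads c1=0 → after 1×micro: 5 ⇒ (c0=3, c1=0, c2=5)
[Gauss-Seidel] macro 3: S0 reads c2=5 → after 2×micro: 4; S1 reads c1=0 → after 3×micro: 0; S2 reads c1=0 → after 1×micro: 5 ⇒ (c0=4, c1=0, c2=5)
[Gauss-Seidel] macro 4: S0 reads c2=5 → after 2×micro: 0; S1 reads c1=0 → after 3×micro: 0; S2 reads c1=0 → after 1×micro: 5 ⇒ (c0=0, c1=0, c2=5)
[Gauss-Seidel] macro 5: S0 reads c2=5 → after 2×micro: 3; S1 reads c1=0 → after 3×micro: 0; S2 reads c1=0 → after 1×micro: 5 ⇒ (c0=3, c1=0, c2=5)

first divergence at macro-step: 1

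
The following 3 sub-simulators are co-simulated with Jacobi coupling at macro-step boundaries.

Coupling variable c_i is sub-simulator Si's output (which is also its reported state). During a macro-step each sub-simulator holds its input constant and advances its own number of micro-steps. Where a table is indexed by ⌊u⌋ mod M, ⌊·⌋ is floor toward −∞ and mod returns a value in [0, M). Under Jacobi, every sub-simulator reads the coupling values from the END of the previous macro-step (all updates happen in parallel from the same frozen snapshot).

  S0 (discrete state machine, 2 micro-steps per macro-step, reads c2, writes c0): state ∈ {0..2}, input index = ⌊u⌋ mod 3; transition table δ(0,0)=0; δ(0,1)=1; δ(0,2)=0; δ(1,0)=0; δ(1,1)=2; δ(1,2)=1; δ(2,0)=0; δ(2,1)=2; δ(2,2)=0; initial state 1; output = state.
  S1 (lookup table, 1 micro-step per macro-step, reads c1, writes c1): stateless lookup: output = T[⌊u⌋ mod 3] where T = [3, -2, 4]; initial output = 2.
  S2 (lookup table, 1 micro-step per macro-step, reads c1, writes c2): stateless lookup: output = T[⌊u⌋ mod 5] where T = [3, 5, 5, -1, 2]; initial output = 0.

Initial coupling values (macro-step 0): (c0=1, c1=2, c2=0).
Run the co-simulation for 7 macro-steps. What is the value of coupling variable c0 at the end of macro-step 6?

macro 1: S0 reads c2=0 → after 2×micro: 0; S1 reads c1=2 → after 1×micro: 4; S2 reads c1=2 → after 1×micro: 5 ⇒ (c0=0, c1=4, c2=5)
macro 2: S0 reads c2=5 → after 2×micro: 0; S1 reads c1=4 → after 1×micro: -2; S2 reads c1=4 → after 1×micro: 2 ⇒ (c0=0, c1=-2, c2=2)
macro 3: S0 reads c2=2 → after 2×micro: 0; S1 reads c1=-2 → after 1×micro: -2; S2 reads c1=-2 → after 1×micro: -1 ⇒ (c0=0, c1=-2, c2=-1)
macro 4: S0 reads c2=-1 → after 2×micro: 0; S1 reads c1=-2 → after 1×micro: -2; S2 reads c1=-2 → after 1×micro: -1 ⇒ (c0=0, c1=-2, c2=-1)
macro 5: S0 reads c2=-1 → after 2×micro: 0; S1 reads c1=-2 → after 1×micro: -2; S2 reads c1=-2 → after 1×micro: -1 ⇒ (c0=0, c1=-2, c2=-1)
macro 6: S0 reads c2=-1 → after 2×micro: 0; S1 reads c1=-2 → after 1×micro: -2; S2 reads c1=-2 → after 1×micro: -1 ⇒ (c0=0, c1=-2, c2=-1)
macro 7: S0 reads c2=-1 → after 2×micro: 0; S1 reads c1=-2 → after 1×micro: -2; S2 reads c1=-2 → after 1×micro: -1 ⇒ (c0=0, c1=-2, c2=-1)

c0 at macro-step 6 = 0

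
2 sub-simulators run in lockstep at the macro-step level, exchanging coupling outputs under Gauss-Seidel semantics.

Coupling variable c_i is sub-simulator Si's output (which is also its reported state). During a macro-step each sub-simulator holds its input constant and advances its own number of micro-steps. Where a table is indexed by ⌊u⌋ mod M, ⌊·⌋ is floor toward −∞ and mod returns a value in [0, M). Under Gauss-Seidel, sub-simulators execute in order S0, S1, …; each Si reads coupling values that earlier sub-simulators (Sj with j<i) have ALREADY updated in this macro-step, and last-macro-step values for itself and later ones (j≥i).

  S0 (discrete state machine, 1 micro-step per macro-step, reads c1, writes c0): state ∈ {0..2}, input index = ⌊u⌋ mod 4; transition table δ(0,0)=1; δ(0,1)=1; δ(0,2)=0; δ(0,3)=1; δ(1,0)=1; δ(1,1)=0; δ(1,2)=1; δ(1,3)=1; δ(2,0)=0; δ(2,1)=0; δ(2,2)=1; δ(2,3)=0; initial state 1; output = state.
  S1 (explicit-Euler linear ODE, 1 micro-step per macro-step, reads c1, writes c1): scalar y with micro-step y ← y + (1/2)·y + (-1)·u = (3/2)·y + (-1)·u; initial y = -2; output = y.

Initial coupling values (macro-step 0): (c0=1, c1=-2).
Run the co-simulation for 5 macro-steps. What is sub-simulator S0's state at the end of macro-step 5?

S0 state at macro-step 5 = 1

macro 1: S0 reads c1=-2 → after 1×micro: 1; S1 reads c1=-2 → after 1×micro: -1 ⇒ (c0=1, c1=-1)
macro 2: S0 reads c1=-1 → after 1×micro: 1; S1 reads c1=-1 → after 1×micro: -1/2 ⇒ (c0=1, c1=-1/2)
macro 3: S0 reads c1=-1/2 → after 1×micro: 1; S1 reads c1=-1/2 → after 1×micro: -1/4 ⇒ (c0=1, c1=-1/4)
macro 4: S0 reads c1=-1/4 → after 1×micro: 1; S1 reads c1=-1/4 → after 1×micro: -1/8 ⇒ (c0=1, c1=-1/8)
macro 5: S0 reads c1=-1/8 → after 1×micro: 1; S1 reads c1=-1/8 → after 1×micro: -1/16 ⇒ (c0=1, c1=-1/16)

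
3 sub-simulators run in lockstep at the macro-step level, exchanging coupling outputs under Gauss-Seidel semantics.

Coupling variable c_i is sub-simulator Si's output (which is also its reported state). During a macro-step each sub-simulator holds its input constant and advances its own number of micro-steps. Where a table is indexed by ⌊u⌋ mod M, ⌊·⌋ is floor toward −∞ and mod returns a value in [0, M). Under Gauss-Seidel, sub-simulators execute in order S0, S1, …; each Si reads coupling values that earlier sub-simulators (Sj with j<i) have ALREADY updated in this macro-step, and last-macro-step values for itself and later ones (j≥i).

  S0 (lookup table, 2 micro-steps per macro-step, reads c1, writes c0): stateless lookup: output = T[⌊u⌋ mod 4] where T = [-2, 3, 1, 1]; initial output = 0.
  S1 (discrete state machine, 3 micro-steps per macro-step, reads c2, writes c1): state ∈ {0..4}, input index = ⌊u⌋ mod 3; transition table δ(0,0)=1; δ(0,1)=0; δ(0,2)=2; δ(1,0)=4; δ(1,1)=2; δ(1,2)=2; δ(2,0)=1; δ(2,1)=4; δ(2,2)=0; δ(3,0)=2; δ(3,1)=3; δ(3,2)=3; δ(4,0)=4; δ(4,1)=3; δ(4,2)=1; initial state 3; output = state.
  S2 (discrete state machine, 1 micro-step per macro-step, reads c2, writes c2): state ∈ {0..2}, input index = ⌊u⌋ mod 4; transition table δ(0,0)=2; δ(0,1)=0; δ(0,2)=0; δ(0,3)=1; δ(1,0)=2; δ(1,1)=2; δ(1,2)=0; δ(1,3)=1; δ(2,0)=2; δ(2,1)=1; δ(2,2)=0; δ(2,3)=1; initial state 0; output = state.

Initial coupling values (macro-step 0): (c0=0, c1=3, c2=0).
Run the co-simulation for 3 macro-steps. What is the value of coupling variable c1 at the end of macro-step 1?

c1 at macro-step 1 = 4

macro 1: S0 reads c1=3 → after 2×micro: 1; S1 reads c2=0 → after 3×micro: 4; S2 reads c2=0 → after 1×micro: 2 ⇒ (c0=1, c1=4, c2=2)
macro 2: S0 reads c1=4 → after 2×micro: -2; S1 reads c2=2 → after 3×micro: 0; S2 reads c2=2 → after 1×micro: 0 ⇒ (c0=-2, c1=0, c2=0)
macro 3: S0 reads c1=0 → after 2×micro: -2; S1 reads c2=0 → after 3×micro: 4; S2 reads c2=0 → after 1×micro: 2 ⇒ (c0=-2, c1=4, c2=2)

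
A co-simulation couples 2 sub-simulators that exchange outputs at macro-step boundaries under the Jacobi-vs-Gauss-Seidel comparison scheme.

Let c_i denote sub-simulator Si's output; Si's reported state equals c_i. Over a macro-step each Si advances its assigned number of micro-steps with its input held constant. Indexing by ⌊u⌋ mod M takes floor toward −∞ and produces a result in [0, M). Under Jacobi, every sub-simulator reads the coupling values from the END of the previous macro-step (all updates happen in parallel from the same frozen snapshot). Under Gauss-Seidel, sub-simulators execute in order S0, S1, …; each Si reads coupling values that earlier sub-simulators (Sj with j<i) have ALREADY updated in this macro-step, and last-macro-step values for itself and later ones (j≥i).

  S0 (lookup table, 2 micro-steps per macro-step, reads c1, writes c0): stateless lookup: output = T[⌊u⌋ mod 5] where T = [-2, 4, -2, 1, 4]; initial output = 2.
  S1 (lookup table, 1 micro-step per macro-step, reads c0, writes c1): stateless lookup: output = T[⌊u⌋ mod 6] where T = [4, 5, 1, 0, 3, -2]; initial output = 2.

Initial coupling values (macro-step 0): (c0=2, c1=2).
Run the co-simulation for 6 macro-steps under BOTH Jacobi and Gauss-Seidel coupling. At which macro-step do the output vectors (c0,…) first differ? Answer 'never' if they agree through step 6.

first divergence at macro-step: 1

[Jacobi] macro 1: S0 reads c1=2 → after 2×micro: -2; S1 reads c0=2 → after 1×micro: 1 ⇒ (c0=-2, c1=1)
[Jacobi] macro 2: S0 reads c1=1 → after 2×micro: 4; S1 reads c0=-2 → after 1×micro: 3 ⇒ (c0=4, c1=3)
[Jacobi] macro 3: S0 reads c1=3 → after 2×micro: 1; S1 reads c0=4 → after 1×micro: 3 ⇒ (c0=1, c1=3)
[Jacobi] macro 4: S0 reads c1=3 → after 2×micro: 1; S1 reads c0=1 → after 1×micro: 5 ⇒ (c0=1, c1=5)
[Jacobi] macro 5: S0 reads c1=5 → after 2×micro: -2; S1 reads c0=1 → after 1×micro: 5 ⇒ (c0=-2, c1=5)
[Jacobi] macro 6: S0 reads c1=5 → after 2×micro: -2; S1 reads c0=-2 → after 1×micro: 3 ⇒ (c0=-2, c1=3)
[Gauss-Seidel] macro 1: S0 reads c1=2 → after 2×micro: -2; S1 reads c0=-2 → after 1×micro: 3 ⇒ (c0=-2, c1=3)
[Gauss-Seidel] macro 2: S0 reads c1=3 → after 2×micro: 1; S1 reads c0=1 → after 1×micro: 5 ⇒ (c0=1, c1=5)
[Gauss-Seidel] macro 3: S0 reads c1=5 → after 2×micro: -2; S1 reads c0=-2 → after 1×micro: 3 ⇒ (c0=-2, c1=3)
[Gauss-Seidel] macro 4: S0 reads c1=3 → after 2×micro: 1; S1 reads c0=1 → after 1×micro: 5 ⇒ (c0=1, c1=5)
[Gauss-Seidel] macro 5: S0 reads c1=5 → after 2×micro: -2; S1 reads c0=-2 → after 1×micro: 3 ⇒ (c0=-2, c1=3)
[Gauss-Seidel] macro 6: S0 reads c1=3 → after 2×micro: 1; S1 reads c0=1 → after 1×micro: 5 ⇒ (c0=1, c1=5)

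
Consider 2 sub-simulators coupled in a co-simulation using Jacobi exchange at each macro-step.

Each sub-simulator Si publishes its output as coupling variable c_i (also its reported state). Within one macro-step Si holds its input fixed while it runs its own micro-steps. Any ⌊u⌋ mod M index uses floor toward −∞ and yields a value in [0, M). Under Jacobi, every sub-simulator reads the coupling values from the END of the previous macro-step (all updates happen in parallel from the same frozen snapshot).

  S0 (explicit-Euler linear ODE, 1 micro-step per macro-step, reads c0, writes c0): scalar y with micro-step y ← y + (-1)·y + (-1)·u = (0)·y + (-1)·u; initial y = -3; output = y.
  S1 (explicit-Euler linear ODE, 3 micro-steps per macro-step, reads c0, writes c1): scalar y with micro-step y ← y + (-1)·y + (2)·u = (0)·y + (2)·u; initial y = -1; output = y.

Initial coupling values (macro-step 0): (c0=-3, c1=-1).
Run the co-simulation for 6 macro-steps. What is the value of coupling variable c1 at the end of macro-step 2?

macro 1: S0 reads c0=-3 → after 1×micro: 3; S1 reads c0=-3 → after 3×micro: -6 ⇒ (c0=3, c1=-6)
macro 2: S0 reads c0=3 → after 1×micro: -3; S1 reads c0=3 → after 3×micro: 6 ⇒ (c0=-3, c1=6)
macro 3: S0 reads c0=-3 → after 1×micro: 3; S1 reads c0=-3 → after 3×micro: -6 ⇒ (c0=3, c1=-6)
macro 4: S0 reads c0=3 → after 1×micro: -3; S1 reads c0=3 → after 3×micro: 6 ⇒ (c0=-3, c1=6)
macro 5: S0 reads c0=-3 → after 1×micro: 3; S1 reads c0=-3 → after 3×micro: -6 ⇒ (c0=3, c1=-6)
macro 6: S0 reads c0=3 → after 1×micro: -3; S1 reads c0=3 → after 3×micro: 6 ⇒ (c0=-3, c1=6)

c1 at macro-step 2 = 6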